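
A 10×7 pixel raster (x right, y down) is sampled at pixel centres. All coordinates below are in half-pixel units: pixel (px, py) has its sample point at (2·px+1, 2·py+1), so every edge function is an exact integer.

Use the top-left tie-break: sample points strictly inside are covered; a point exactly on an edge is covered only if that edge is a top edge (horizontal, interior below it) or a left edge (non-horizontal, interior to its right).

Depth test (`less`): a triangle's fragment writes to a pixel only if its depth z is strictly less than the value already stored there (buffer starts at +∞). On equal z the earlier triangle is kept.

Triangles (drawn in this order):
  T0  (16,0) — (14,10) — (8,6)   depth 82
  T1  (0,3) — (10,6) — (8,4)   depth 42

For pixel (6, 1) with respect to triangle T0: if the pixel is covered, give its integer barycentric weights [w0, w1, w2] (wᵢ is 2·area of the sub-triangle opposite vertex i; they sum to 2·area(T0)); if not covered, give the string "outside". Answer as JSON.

T0:
  2·area = 68
  edge (16, 0)→(14, 10): d=(-2,10) right/bottom  bias=-1
  edge (14, 10)→(8, 6): d=(-6,-4) top-left  bias=+0
  edge (8, 6)→(16, 0): d=(8,-6) top-left  bias=+0
    (7,0)@(15, 1): e=[8,58,2] → X
    (8,0)@(17, 1): e=[-12,66,14] → .
    (6,1)@(13, 3): e=[24,38,6] → X
    (8,1)@(17, 3): e=[-16,54,30] → .
    (5,2)@(11, 5): e=[40,18,10] → X
    (7,2)@(15, 5): e=[0,34,34] → .  [on edge]
    (5,3)@(11, 7): e=[36,6,26] → X
    (7,3)@(15, 7): e=[-4,22,50] → .
    (5,4)@(11, 9): e=[32,-6,42] → .
    (6,4)@(13, 9): e=[12,2,54] → X
    (7,4)@(15, 9): e=[-8,10,66] → .
    (6,5)@(13, 11): e=[8,-10,70] → .
  covered (8 px):
    . . . . . . . X . .
    . . . . . . X X . .
    . . . . . X X . . .
    . . . . . X X . . .
    . . . . . . X . . .
    . . . . . . . . . .
    . . . . . . . . . .
T1:
  2·area = 14  (B↔C swapped to make it positive)
  edge (0, 3)→(8, 4): d=(8,1) right/bottom  bias=-1
  edge (8, 4)→(10, 6): d=(2,2) right/bottom  bias=-1
  edge (10, 6)→(0, 3): d=(-10,-3) top-left  bias=+0
    (2,0)@(5, 1): e=[-21,0,35] → .  [on edge]
    (3,1)@(7, 3): e=[-7,0,21] → .  [on edge]
    (3,2)@(7, 5): e=[9,4,1] → X
    (4,2)@(9, 5): e=[7,0,7] → .  [on edge]
    (3,3)@(7, 7): e=[25,8,-19] → .
    (5,3)@(11, 7): e=[21,0,-7] → .  [on edge]
    (6,4)@(13, 9): e=[35,0,-21] → .  [on edge]
    (7,5)@(15, 11): e=[49,0,-35] → .  [on edge]
    (8,6)@(17, 13): e=[63,0,-49] → .  [on edge]
  covered (1 px):
    . . . . . . . . . .
    . . . . . . . . . .
    . . . X . . . . . .
    . . . . . . . . . .
    . . . . . . . . . .
    . . . . . . . . . .
    . . . . . . . . . .

Answer: [38,6,24]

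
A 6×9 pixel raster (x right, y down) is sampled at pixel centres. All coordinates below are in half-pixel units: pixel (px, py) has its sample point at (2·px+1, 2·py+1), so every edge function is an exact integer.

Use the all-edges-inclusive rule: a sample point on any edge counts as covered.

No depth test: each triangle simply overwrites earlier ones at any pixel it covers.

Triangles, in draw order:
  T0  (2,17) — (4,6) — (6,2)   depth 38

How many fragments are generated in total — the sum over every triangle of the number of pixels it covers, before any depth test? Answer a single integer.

T0:
  2·area = 14
  edge (2, 17)→(4, 6): d=(2,-11) inclusive
  edge (4, 6)→(6, 2): d=(2,-4) inclusive
  edge (6, 2)→(2, 17): d=(-4,15) inclusive
    (2,2)@(5, 5): e=[9,2,3] → █
    (3,2)@(7, 5): e=[31,10,-27] → ·
    (2,3)@(5, 7): e=[13,6,-5] → ·
    (1,6)@(3, 13): e=[3,10,1] → █
    (2,6)@(5, 13): e=[25,18,-29] → ·
    (1,7)@(3, 15): e=[7,14,-7] → ·
  covered (2 px):
    · · · · · ·
    · · · · · ·
    · · █ · · ·
    · · · · · ·
    · · · · · ·
    · · · · · ·
    · █ · · · ·
    · · · · · ·
    · · · · · ·

Result: 2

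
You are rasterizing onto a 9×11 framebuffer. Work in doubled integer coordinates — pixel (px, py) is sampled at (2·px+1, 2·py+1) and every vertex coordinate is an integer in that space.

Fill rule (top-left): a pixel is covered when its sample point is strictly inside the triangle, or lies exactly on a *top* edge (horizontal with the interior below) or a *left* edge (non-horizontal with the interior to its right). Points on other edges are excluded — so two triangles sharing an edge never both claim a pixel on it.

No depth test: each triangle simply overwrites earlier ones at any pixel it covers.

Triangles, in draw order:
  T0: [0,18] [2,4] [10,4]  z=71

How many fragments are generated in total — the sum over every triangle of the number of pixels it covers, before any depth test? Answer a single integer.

T0:
  2·area = 112
  edge (0, 18)→(2, 4): d=(2,-14) top-left  bias=+0
  edge (2, 4)→(10, 4): d=(8,0) top-left  bias=+0
  edge (10, 4)→(0, 18): d=(-10,14) right/bottom  bias=-1
    (1,2)@(3, 5): e=[16,8,88] → #
    (2,2)@(5, 5): e=[44,8,60] → #
    (3,2)@(7, 5): e=[72,8,32] → #
    (4,2)@(9, 5): e=[100,8,4] → #
    (5,2)@(11, 5): e=[128,8,-24] → ·
    (1,3)@(3, 7): e=[20,24,68] → #
    (4,3)@(9, 7): e=[104,24,-16] → ·
    (1,4)@(3, 9): e=[24,40,48] → #
    (3,4)@(7, 9): e=[80,40,-8] → ·
    (0,5)@(1, 11): e=[0,56,56] → #  [on edge]
    (2,5)@(5, 11): e=[56,56,0] → ·  [on edge]
    (0,6)@(1, 13): e=[4,72,36] → #
  covered (14 px):
    · · · · · · · · ·
    · · · · · · · · ·
    · # # # # · · · ·
    · # # # · · · · ·
    · # # · · · · · ·
    # # · · · · · · ·
    # # · · · · · · ·
    # · · · · · · · ·
    · · · · · · · · ·
    · · · · · · · · ·
    · · · · · · · · ·

Result: 14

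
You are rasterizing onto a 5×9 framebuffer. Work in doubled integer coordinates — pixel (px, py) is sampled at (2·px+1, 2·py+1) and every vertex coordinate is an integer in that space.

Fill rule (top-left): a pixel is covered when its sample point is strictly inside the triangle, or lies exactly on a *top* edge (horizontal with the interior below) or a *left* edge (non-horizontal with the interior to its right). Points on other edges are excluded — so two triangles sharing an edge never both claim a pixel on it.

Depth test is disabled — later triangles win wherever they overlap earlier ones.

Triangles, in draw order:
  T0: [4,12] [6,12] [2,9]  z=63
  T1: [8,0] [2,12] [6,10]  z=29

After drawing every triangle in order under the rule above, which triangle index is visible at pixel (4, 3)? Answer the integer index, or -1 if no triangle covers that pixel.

T0:
  2·area = 6  (B↔C swapped to make it positive)
  edge (4, 12)→(2, 9): d=(-2,-3) top-left  bias=+0
  edge (2, 9)→(6, 12): d=(4,3) right/bottom  bias=-1
  edge (6, 12)→(4, 12): d=(-2,0) right/bottom  bias=-1
  covered (0 px):
    · · · · ·
    · · · · ·
    · · · · ·
    · · · · ·
    · · · · ·
    · · · · ·
    · · · · ·
    · · · · ·
    · · · · ·
T1:
  2·area = 36  (B↔C swapped to make it positive)
  edge (8, 0)→(6, 10): d=(-2,10) right/bottom  bias=-1
  edge (6, 10)→(2, 12): d=(-4,2) right/bottom  bias=-1
  edge (2, 12)→(8, 0): d=(6,-12) top-left  bias=+0
    (3,1)@(7, 3): e=[4,26,6] → #
    (4,1)@(9, 3): e=[-16,22,30] → ·
    (3,2)@(7, 5): e=[0,18,18] → ·  [on edge]
    (2,3)@(5, 7): e=[16,14,6] → #
    (3,3)@(7, 7): e=[-4,10,30] → ·
    (2,4)@(5, 9): e=[12,6,18] → #
    (3,4)@(7, 9): e=[-8,2,42] → ·
    (1,5)@(3, 11): e=[28,2,6] → #
    (2,5)@(5, 11): e=[8,-2,30] → ·
    (1,6)@(3, 13): e=[24,-6,18] → ·
    (2,7)@(5, 15): e=[0,-18,54] → ·  [on edge]
  covered (4 px):
    · · · · ·
    · · · # ·
    · · · · ·
    · · # · ·
    · · # · ·
    · # · · ·
    · · · · ·
    · · · · ·
    · · · · ·

Z-buffer (winner per pixel, '.' = empty):
  . . . . .
  . . . 1 .
  . . . . .
  . . 1 . .
  . . 1 . .
  . 1 . . .
  . . . . .
  . . . . .
  . . . . .

Result: -1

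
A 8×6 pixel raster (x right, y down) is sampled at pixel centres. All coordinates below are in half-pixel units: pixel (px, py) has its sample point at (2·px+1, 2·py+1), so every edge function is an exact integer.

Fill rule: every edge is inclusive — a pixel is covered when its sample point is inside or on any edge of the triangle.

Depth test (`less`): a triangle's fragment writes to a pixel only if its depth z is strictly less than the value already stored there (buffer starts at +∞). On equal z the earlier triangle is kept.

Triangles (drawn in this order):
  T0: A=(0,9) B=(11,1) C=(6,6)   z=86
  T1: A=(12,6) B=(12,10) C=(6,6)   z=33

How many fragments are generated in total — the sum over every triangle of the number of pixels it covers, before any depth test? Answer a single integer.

T0:
  2·area = 15
  edge (0, 9)→(11, 1): d=(11,-8) inclusive
  edge (11, 1)→(6, 6): d=(-5,5) inclusive
  edge (6, 6)→(0, 9): d=(-6,3) inclusive
    (5,0)@(11, 1): e=[0,0,15] → X  [on edge]
    (6,0)@(13, 1): e=[16,-10,9] → .
    (4,1)@(9, 3): e=[6,0,9] → X  [on edge]
    (5,1)@(11, 3): e=[22,-10,3] → .
    (3,2)@(7, 5): e=[12,0,3] → X  [on edge]
    (4,2)@(9, 5): e=[28,-10,-3] → .
    (1,3)@(3, 7): e=[2,10,3] → X
    (2,3)@(5, 7): e=[18,0,-3] → .  [on edge]
    (3,3)@(7, 7): e=[34,-10,-9] → .
    (1,4)@(3, 9): e=[24,0,-9] → .  [on edge]
    (0,5)@(1, 11): e=[30,0,-15] → .  [on edge]
  covered (4 px):
    . . . . . X . .
    . . . . X . . .
    . . . X . . . .
    . X . . . . . .
    . . . . . . . .
    . . . . . . . .
T1:
  2·area = 24
  edge (12, 6)→(12, 10): d=(0,4) inclusive
  edge (12, 10)→(6, 6): d=(-6,-4) inclusive
  edge (6, 6)→(12, 6): d=(6,0) inclusive
    (4,3)@(9, 7): e=[12,6,6] → X
    (5,3)@(11, 7): e=[4,14,6] → X
    (6,3)@(13, 7): e=[-4,22,6] → .
    (4,4)@(9, 9): e=[12,-6,18] → .
    (5,4)@(11, 9): e=[4,2,18] → X
    (6,4)@(13, 9): e=[-4,10,18] → .
    (5,5)@(11, 11): e=[4,-10,30] → .
  covered (3 px):
    . . . . . . . .
    . . . . . . . .
    . . . . . . . .
    . . . . X X . .
    . . . . . X . .
    . . . . . . . .

Answer: 7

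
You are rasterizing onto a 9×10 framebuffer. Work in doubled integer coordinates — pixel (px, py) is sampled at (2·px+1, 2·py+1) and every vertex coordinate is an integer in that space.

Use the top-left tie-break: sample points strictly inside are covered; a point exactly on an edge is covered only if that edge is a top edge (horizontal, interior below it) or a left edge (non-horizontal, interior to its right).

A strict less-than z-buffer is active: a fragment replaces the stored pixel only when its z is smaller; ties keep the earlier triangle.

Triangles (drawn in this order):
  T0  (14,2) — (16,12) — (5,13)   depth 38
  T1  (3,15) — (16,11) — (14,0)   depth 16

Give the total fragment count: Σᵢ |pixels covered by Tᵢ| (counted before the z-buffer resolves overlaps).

T0:
  2·area = 112
  edge (14, 2)→(16, 12): d=(2,10) right/bottom  bias=-1
  edge (16, 12)→(5, 13): d=(-11,1) right/bottom  bias=-1
  edge (5, 13)→(14, 2): d=(9,-11) top-left  bias=+0
    (6,2)@(13, 5): e=[16,80,16] → X
    (7,2)@(15, 5): e=[-4,78,38] → .
    (5,3)@(11, 7): e=[40,60,12] → X
    (7,3)@(15, 7): e=[0,56,56] → .  [on edge]
    (4,4)@(9, 9): e=[64,40,8] → X
    (7,4)@(15, 9): e=[4,34,74] → X
    (8,4)@(17, 9): e=[-16,32,96] → .
    (3,5)@(7, 11): e=[88,20,4] → X
    (8,5)@(17, 11): e=[-12,10,114] → .
    (2,6)@(5, 13): e=[112,0,0] → .  [on edge]
    (3,6)@(7, 13): e=[92,-2,22] → .
    (4,6)@(9, 13): e=[72,-4,44] → .
    (8,8)@(17, 17): e=[0,-56,168] → .  [on edge]
  covered (12 px):
    . . . . . . . . .
    . . . . . . . . .
    . . . . . . X . .
    . . . . . X X . .
    . . . . X X X X .
    . . . X X X X X .
    . . . . . . . . .
    . . . . . . . . .
    . . . . . . . . .
    . . . . . . . . .
T1:
  2·area = 151  (B↔C swapped to make it positive)
  edge (3, 15)→(14, 0): d=(11,-15) top-left  bias=+0
  edge (14, 0)→(16, 11): d=(2,11) right/bottom  bias=-1
  edge (16, 11)→(3, 15): d=(-13,4) right/bottom  bias=-1
    (6,1)@(13, 3): e=[18,17,116] → X
    (7,1)@(15, 3): e=[48,-5,108] → .
    (5,2)@(11, 5): e=[10,43,98] → X
    (7,2)@(15, 5): e=[70,-1,82] → .
    (4,3)@(9, 7): e=[2,69,80] → X
    (7,3)@(15, 7): e=[92,3,56] → X
    (8,3)@(17, 7): e=[122,-19,48] → .
    (4,4)@(9, 9): e=[24,73,54] → X
    (8,4)@(17, 9): e=[144,-15,22] → .
    (3,5)@(7, 11): e=[16,99,36] → X
    (8,5)@(17, 11): e=[166,-11,-4] → .
    (2,6)@(5, 13): e=[8,125,18] → X
    (1,7)@(3, 15): e=[0,151,0] → .  [on edge]
  covered (19 px):
    . . . . . . . . .
    . . . . . . X . .
    . . . . . X X . .
    . . . . X X X X .
    . . . . X X X X .
    . . . X X X X X .
    . . X X X . . . .
    . . . . . . . . .
    . . . . . . . . .
    . . . . . . . . .

Final: 31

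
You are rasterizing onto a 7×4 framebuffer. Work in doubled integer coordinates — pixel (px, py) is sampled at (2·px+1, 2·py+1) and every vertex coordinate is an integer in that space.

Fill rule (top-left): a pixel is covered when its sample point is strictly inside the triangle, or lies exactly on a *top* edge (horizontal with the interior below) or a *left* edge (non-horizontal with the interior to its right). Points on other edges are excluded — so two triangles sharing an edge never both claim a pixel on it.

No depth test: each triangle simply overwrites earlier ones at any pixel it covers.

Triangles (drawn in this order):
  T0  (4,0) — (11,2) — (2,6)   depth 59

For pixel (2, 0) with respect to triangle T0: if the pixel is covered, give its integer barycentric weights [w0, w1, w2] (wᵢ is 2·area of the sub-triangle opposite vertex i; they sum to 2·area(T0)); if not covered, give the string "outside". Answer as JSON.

T0:
  2·area = 46
  edge (4, 0)→(11, 2): d=(7,2) right/bottom  bias=-1
  edge (11, 2)→(2, 6): d=(-9,4) right/bottom  bias=-1
  edge (2, 6)→(4, 0): d=(2,-6) top-left  bias=+0
    (2,0)@(5, 1): e=[5,33,8] → X
    (3,0)@(7, 1): e=[1,25,20] → X
    (4,0)@(9, 1): e=[-3,17,32] → .
    (1,1)@(3, 3): e=[23,23,0] → X  [on edge]
    (4,1)@(9, 3): e=[11,-1,36] → .
    (1,2)@(3, 5): e=[37,5,4] → X
    (2,2)@(5, 5): e=[33,-3,16] → .
    (3,2)@(7, 5): e=[29,-11,28] → .
    (1,3)@(3, 7): e=[51,-13,8] → .
  covered (6 px):
    . . X X . . .
    . X X X . . .
    . X . . . . .
    . . . . . . .

Result: [33,8,5]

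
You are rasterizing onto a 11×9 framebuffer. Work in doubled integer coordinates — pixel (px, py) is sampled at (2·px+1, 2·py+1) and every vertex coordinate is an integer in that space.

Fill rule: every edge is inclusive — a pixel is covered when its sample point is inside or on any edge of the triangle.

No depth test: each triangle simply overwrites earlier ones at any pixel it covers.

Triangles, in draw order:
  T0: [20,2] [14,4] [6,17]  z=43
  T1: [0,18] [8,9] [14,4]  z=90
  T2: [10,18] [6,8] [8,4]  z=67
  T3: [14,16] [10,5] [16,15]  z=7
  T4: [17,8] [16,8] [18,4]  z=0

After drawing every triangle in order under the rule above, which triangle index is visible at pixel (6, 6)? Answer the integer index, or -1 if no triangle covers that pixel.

T0:
  2·area = 62  (B↔C swapped to make it positive)
  edge (20, 2)→(6, 17): d=(-14,15) inclusive
  edge (6, 17)→(14, 4): d=(8,-13) inclusive
  edge (14, 4)→(20, 2): d=(6,-2) inclusive
    (8,1)@(17, 3): e=[31,31,0] → █  [on edge]
    (9,1)@(19, 3): e=[1,57,4] → █
    (10,1)@(21, 3): e=[-29,83,8] → ·
    (5,2)@(11, 5): e=[93,-31,0] → ·  [on edge]
    (7,2)@(15, 5): e=[33,21,8] → █
    (9,2)@(19, 5): e=[-27,73,16] → ·
    (2,3)@(5, 7): e=[155,-93,0] → ·  [on edge]
    (6,3)@(13, 7): e=[35,11,16] → █
    (8,3)@(17, 7): e=[-25,63,24] → ·
    (5,4)@(11, 9): e=[37,1,24] → █
    (7,4)@(15, 9): e=[-23,53,32] → ·
    (5,5)@(11, 11): e=[9,17,36] → █
  covered (10 px):
    · · · · · · · · · · ·
    · · · · · · · · █ █ ·
    · · · · · · · █ █ · ·
    · · · · · · █ █ · · ·
    · · · · · █ █ · · · ·
    · · · · · █ · · · · ·
    · · · · █ · · · · · ·
    · · · · · · · · · · ·
    · · · · · · · · · · ·
T1:
  2·area = 14
  edge (0, 18)→(8, 9): d=(8,-9) inclusive
  edge (8, 9)→(14, 4): d=(6,-5) inclusive
  edge (14, 4)→(0, 18): d=(-14,14) inclusive
    (8,0)@(17, 1): e=[17,-3,0] → ·  [on edge]
    (7,1)@(15, 3): e=[15,-1,0] → ·  [on edge]
    (6,2)@(13, 5): e=[13,1,0] → █  [on edge]
    (7,2)@(15, 5): e=[31,11,-28] → ·
    (5,3)@(11, 7): e=[11,3,0] → █  [on edge]
    (6,3)@(13, 7): e=[29,13,-28] → ·
    (4,4)@(9, 9): e=[9,5,0] → █  [on edge]
    (5,4)@(11, 9): e=[27,15,-28] → ·
    (3,5)@(7, 11): e=[7,7,0] → █  [on edge]
    (4,5)@(9, 11): e=[25,17,-28] → ·
    (2,6)@(5, 13): e=[5,9,0] → █  [on edge]
    (3,6)@(7, 13): e=[23,19,-28] → ·
    (1,7)@(3, 15): e=[3,11,0] → █  [on edge]
    (0,8)@(1, 17): e=[1,13,0] → █  [on edge]
  covered (7 px):
    · · · · · · · · · · ·
    · · · · · · · · · · ·
    · · · · · · █ · · · ·
    · · · · · █ · · · · ·
    · · · · █ · · · · · ·
    · · · █ · · · · · · ·
    · · █ · · · · · · · ·
    · █ · · · · · · · · ·
    █ · · · · · · · · · ·
T2:
  2·area = 36
  edge (10, 18)→(6, 8): d=(-4,-10) inclusive
  edge (6, 8)→(8, 4): d=(2,-4) inclusive
  edge (8, 4)→(10, 18): d=(2,14) inclusive
    (3,3)@(7, 7): e=[14,2,20] → █
    (4,3)@(9, 7): e=[34,10,-8] → ·
    (3,4)@(7, 9): e=[6,6,24] → █
    (4,4)@(9, 9): e=[26,14,-4] → ·
    (3,5)@(7, 11): e=[-2,10,28] → ·
    (4,5)@(9, 11): e=[18,18,0] → █  [on edge]
    (5,5)@(11, 11): e=[38,26,-28] → ·
    (4,6)@(9, 13): e=[10,22,4] → █
    (5,6)@(11, 13): e=[30,30,-24] → ·
    (4,7)@(9, 15): e=[2,26,8] → █
    (5,7)@(11, 15): e=[22,34,-20] → ·
    (4,8)@(9, 17): e=[-6,30,12] → ·
  covered (5 px):
    · · · · · · · · · · ·
    · · · · · · · · · · ·
    · · · · · · · · · · ·
    · · · █ · · · · · · ·
    · · · █ · · · · · · ·
    · · · · █ · · · · · ·
    · · · · █ · · · · · ·
    · · · · █ · · · · · ·
    · · · · · · · · · · ·
T3:
  2·area = 26
  edge (14, 16)→(10, 5): d=(-4,-11) inclusive
  edge (10, 5)→(16, 15): d=(6,10) inclusive
  edge (16, 15)→(14, 16): d=(-2,1) inclusive
    (5,3)@(11, 7): e=[3,2,21] → █
    (6,3)@(13, 7): e=[25,-18,19] → ·
    (5,4)@(11, 9): e=[-5,14,17] → ·
    (6,5)@(13, 11): e=[9,6,11] → █
    (7,5)@(15, 11): e=[31,-14,9] → ·
    (6,6)@(13, 13): e=[1,18,7] → █
    (7,6)@(15, 13): e=[23,-2,5] → ·
    (6,7)@(13, 15): e=[-7,30,3] → ·
    (7,7)@(15, 15): e=[15,10,1] → █
    (8,7)@(17, 15): e=[37,-10,-1] → ·
    (7,8)@(15, 17): e=[7,22,-3] → ·
  covered (4 px):
    · · · · · · · · · · ·
    · · · · · · · · · · ·
    · · · · · · · · · · ·
    · · · · · █ · · · · ·
    · · · · · · · · · · ·
    · · · · · · █ · · · ·
    · · · · · · █ · · · ·
    · · · · · · · █ · · ·
    · · · · · · · · · · ·
T4:
  2·area = 4
  edge (17, 8)→(16, 8): d=(-1,0) inclusive
  edge (16, 8)→(18, 4): d=(2,-4) inclusive
  edge (18, 4)→(17, 8): d=(-1,4) inclusive
    (8,3)@(17, 7): e=[1,2,1] → █
    (9,3)@(19, 7): e=[1,10,-7] → ·
    (8,4)@(17, 9): e=[-1,6,-1] → ·
  covered (1 px):
    · · · · · · · · · · ·
    · · · · · · · · · · ·
    · · · · · · · · · · ·
    · · · · · · · · █ · ·
    · · · · · · · · · · ·
    · · · · · · · · · · ·
    · · · · · · · · · · ·
    · · · · · · · · · · ·
    · · · · · · · · · · ·

Z-buffer (winner per pixel, '.' = empty):
  . . . . . . . . . . .
  . . . . . . . . 0 0 .
  . . . . . . 1 0 0 . .
  . . . 2 . 3 0 0 4 . .
  . . . 2 1 0 0 . . . .
  . . . 1 2 0 3 . . . .
  . . 1 . 2 . 3 . . . .
  . 1 . . 2 . . 3 . . .
  1 . . . . . . . . . .

Result: 3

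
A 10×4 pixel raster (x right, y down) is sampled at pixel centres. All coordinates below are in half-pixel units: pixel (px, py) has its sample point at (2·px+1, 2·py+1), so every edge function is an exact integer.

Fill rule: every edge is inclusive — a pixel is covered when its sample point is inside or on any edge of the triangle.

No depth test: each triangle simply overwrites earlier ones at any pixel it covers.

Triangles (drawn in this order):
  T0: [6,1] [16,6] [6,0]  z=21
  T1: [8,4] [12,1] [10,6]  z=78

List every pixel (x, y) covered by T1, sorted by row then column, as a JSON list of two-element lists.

T0:
  2·area = 10  (B↔C swapped to make it positive)
  edge (6, 1)→(6, 0): d=(0,-1) inclusive
  edge (6, 0)→(16, 6): d=(10,6) inclusive
  edge (16, 6)→(6, 1): d=(-10,-5) inclusive
    (3,0)@(7, 1): e=[1,4,5] → #
    (4,0)@(9, 1): e=[3,-8,15] → ·
    (3,1)@(7, 3): e=[1,24,-15] → ·
    (5,1)@(11, 3): e=[5,0,5] → #  [on edge]
    (6,1)@(13, 3): e=[7,-12,15] → ·
    (5,2)@(11, 5): e=[5,20,-15] → ·
  covered (2 px):
    · · · # · · · · · ·
    · · · · · # · · · ·
    · · · · · · · · · ·
    · · · · · · · · · ·
T1:
  2·area = 14
  edge (8, 4)→(12, 1): d=(4,-3) inclusive
  edge (12, 1)→(10, 6): d=(-2,5) inclusive
  edge (10, 6)→(8, 4): d=(-2,-2) inclusive
    (2,0)@(5, 1): e=[-21,35,0] → ·  [on edge]
    (3,1)@(7, 3): e=[-7,21,0] → ·  [on edge]
    (5,1)@(11, 3): e=[5,1,8] → #
    (6,1)@(13, 3): e=[11,-9,12] → ·
    (4,2)@(9, 5): e=[7,7,0] → #  [on edge]
    (5,2)@(11, 5): e=[13,-3,4] → ·
    (4,3)@(9, 7): e=[15,3,-4] → ·
    (5,3)@(11, 7): e=[21,-7,0] → ·  [on edge]
  covered (2 px):
    · · · · · · · · · ·
    · · · · · # · · · ·
    · · · · # · · · · ·
    · · · · · · · · · ·

Result: [[5,1],[4,2]]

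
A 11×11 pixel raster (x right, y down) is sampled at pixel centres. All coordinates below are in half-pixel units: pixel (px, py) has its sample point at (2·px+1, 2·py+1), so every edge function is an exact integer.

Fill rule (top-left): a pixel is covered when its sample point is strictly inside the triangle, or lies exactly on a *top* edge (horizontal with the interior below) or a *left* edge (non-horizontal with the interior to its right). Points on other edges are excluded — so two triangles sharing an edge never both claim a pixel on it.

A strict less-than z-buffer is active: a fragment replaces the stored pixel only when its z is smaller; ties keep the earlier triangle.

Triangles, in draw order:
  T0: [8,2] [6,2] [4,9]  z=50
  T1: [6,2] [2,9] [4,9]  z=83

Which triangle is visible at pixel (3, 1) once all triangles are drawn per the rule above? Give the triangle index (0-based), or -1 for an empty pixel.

T0:
  2·area = 14  (B↔C swapped to make it positive)
  edge (8, 2)→(4, 9): d=(-4,7) right/bottom  bias=-1
  edge (4, 9)→(6, 2): d=(2,-7) top-left  bias=+0
  edge (6, 2)→(8, 2): d=(2,0) top-left  bias=+0
    (3,1)@(7, 3): e=[3,9,2] → █
    (4,1)@(9, 3): e=[-11,23,2] → ·
    (3,2)@(7, 5): e=[-5,13,6] → ·
    (2,3)@(5, 7): e=[1,3,10] → █
    (3,3)@(7, 7): e=[-13,17,10] → ·
    (2,4)@(5, 9): e=[-7,7,14] → ·
  covered (2 px):
    · · · · · · · · · · ·
    · · · █ · · · · · · ·
    · · · · · · · · · · ·
    · · █ · · · · · · · ·
    · · · · · · · · · · ·
    · · · · · · · · · · ·
    · · · · · · · · · · ·
    · · · · · · · · · · ·
    · · · · · · · · · · ·
    · · · · · · · · · · ·
    · · · · · · · · · · ·
T1:
  2·area = 14  (B↔C swapped to make it positive)
  edge (6, 2)→(4, 9): d=(-2,7) right/bottom  bias=-1
  edge (4, 9)→(2, 9): d=(-2,0) right/bottom  bias=-1
  edge (2, 9)→(6, 2): d=(4,-7) top-left  bias=+0
    (2,2)@(5, 5): e=[1,8,5] → █
    (3,2)@(7, 5): e=[-13,8,19] → ·
    (2,3)@(5, 7): e=[-3,4,13] → ·
    (0,4)@(1, 9): e=[21,0,-7] → ·  [on edge]
    (1,4)@(3, 9): e=[7,0,7] → ·  [on edge]
    (2,4)@(5, 9): e=[-7,0,21] → ·  [on edge]
    (3,4)@(7, 9): e=[-21,0,35] → ·  [on edge]
    (4,4)@(9, 9): e=[-35,0,49] → ·  [on edge]
    (5,4)@(11, 9): e=[-49,0,63] → ·  [on edge]
    (6,4)@(13, 9): e=[-63,0,77] → ·  [on edge]
    (7,4)@(15, 9): e=[-77,0,91] → ·  [on edge]
    (8,4)@(17, 9): e=[-91,0,105] → ·  [on edge]
    (9,4)@(19, 9): e=[-105,0,119] → ·  [on edge]
    (10,4)@(21, 9): e=[-119,0,133] → ·  [on edge]
  covered (1 px):
    · · · · · · · · · · ·
    · · · · · · · · · · ·
    · · █ · · · · · · · ·
    · · · · · · · · · · ·
    · · · · · · · · · · ·
    · · · · · · · · · · ·
    · · · · · · · · · · ·
    · · · · · · · · · · ·
    · · · · · · · · · · ·
    · · · · · · · · · · ·
    · · · · · · · · · · ·

Z-buffer (winner per pixel, '.' = empty):
  . . . . . . . . . . .
  . . . 0 . . . . . . .
  . . 1 . . . . . . . .
  . . 0 . . . . . . . .
  . . . . . . . . . . .
  . . . . . . . . . . .
  . . . . . . . . . . .
  . . . . . . . . . . .
  . . . . . . . . . . .
  . . . . . . . . . . .
  . . . . . . . . . . .

Final: 0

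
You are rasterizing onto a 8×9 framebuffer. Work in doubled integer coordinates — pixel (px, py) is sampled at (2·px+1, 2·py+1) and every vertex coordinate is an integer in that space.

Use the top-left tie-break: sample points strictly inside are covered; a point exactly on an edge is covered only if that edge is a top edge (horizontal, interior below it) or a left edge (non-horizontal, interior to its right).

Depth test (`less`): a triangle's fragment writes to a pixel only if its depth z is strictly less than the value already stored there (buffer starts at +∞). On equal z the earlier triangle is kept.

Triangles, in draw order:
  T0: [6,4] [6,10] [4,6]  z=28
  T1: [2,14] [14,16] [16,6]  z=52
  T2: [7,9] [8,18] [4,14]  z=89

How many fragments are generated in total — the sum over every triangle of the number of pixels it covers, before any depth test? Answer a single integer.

T0:
  2·area = 12
  edge (6, 4)→(6, 10): d=(0,6) right/bottom  bias=-1
  edge (6, 10)→(4, 6): d=(-2,-4) top-left  bias=+0
  edge (4, 6)→(6, 4): d=(2,-2) top-left  bias=+0
    (4,0)@(9, 1): e=[-18,30,0] → ·  [on edge]
    (3,1)@(7, 3): e=[-6,18,0] → ·  [on edge]
    (2,2)@(5, 5): e=[6,6,0] → #  [on edge]
    (3,2)@(7, 5): e=[-6,14,4] → ·
    (1,3)@(3, 7): e=[18,-6,0] → ·  [on edge]
    (2,3)@(5, 7): e=[6,2,4] → #
    (3,3)@(7, 7): e=[-6,10,8] → ·
    (0,4)@(1, 9): e=[30,-18,0] → ·  [on edge]
    (2,4)@(5, 9): e=[6,-2,8] → ·
  covered (2 px):
    · · · · · · · ·
    · · · · · · · ·
    · · # · · · · ·
    · · # · · · · ·
    · · · · · · · ·
    · · · · · · · ·
    · · · · · · · ·
    · · · · · · · ·
    · · · · · · · ·
T1:
  2·area = 124  (B↔C swapped to make it positive)
  edge (2, 14)→(16, 6): d=(14,-8) top-left  bias=+0
  edge (16, 6)→(14, 16): d=(-2,10) right/bottom  bias=-1
  edge (14, 16)→(2, 14): d=(-12,-2) top-left  bias=+0
    (7,3)@(15, 7): e=[6,8,110] → #
    (5,4)@(11, 9): e=[2,44,78] → #
    (6,4)@(13, 9): e=[18,24,82] → #
    (4,5)@(9, 11): e=[14,60,50] → #
    (7,5)@(15, 11): e=[62,0,62] → ·  [on edge]
    (2,6)@(5, 13): e=[10,96,18] → #
    (3,6)@(7, 13): e=[26,76,22] → #
    (7,6)@(15, 13): e=[90,-4,38] → ·
    (2,7)@(5, 15): e=[38,92,-6] → ·
    (3,7)@(7, 15): e=[54,72,-2] → ·
    (4,7)@(9, 15): e=[70,52,2] → #
    (7,7)@(15, 15): e=[118,-8,14] → ·
  covered (15 px):
    · · · · · · · ·
    · · · · · · · ·
    · · · · · · · ·
    · · · · · · · #
    · · · · · # # #
    · · · · # # # ·
    · · # # # # # ·
    · · · · # # # ·
    · · · · · · · ·
T2:
  2·area = 32
  edge (7, 9)→(8, 18): d=(1,9) right/bottom  bias=-1
  edge (8, 18)→(4, 14): d=(-4,-4) top-left  bias=+0
  edge (4, 14)→(7, 9): d=(3,-5) top-left  bias=+0
    (3,4)@(7, 9): e=[0,32,0] → ·  [on edge]
    (0,5)@(1, 11): e=[56,0,-24] → ·  [on edge]
    (3,5)@(7, 11): e=[2,24,6] → #
    (4,5)@(9, 11): e=[-16,32,16] → ·
    (1,6)@(3, 13): e=[40,0,-8] → ·  [on edge]
    (2,6)@(5, 13): e=[22,8,2] → #
    (4,6)@(9, 13): e=[-14,24,22] → ·
    (2,7)@(5, 15): e=[24,0,8] → #  [on edge]
    (4,7)@(9, 15): e=[-12,16,28] → ·
    (2,8)@(5, 17): e=[26,-8,14] → ·
    (3,8)@(7, 17): e=[8,0,24] → #  [on edge]
    (4,8)@(9, 17): e=[-10,8,34] → ·
  covered (6 px):
    · · · · · · · ·
    · · · · · · · ·
    · · · · · · · ·
    · · · · · · · ·
    · · · · · · · ·
    · · · # · · · ·
    · · # # · · · ·
    · · # # · · · ·
    · · · # · · · ·

Result: 23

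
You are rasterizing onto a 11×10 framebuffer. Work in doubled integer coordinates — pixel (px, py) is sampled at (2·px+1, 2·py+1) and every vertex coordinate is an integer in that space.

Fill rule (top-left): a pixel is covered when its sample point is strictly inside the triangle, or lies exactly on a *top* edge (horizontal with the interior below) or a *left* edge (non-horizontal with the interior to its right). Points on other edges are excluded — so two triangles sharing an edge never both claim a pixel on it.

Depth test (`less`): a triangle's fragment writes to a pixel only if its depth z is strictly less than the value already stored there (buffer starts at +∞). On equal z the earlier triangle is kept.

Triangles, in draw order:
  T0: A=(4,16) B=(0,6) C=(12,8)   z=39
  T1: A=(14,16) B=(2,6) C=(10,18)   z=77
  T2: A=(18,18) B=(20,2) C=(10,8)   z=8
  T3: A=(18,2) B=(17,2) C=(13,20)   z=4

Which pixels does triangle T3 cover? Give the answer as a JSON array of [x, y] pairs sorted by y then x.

T0:
  2·area = 112
  edge (4, 16)→(0, 6): d=(-4,-10) top-left  bias=+0
  edge (0, 6)→(12, 8): d=(12,2) right/bottom  bias=-1
  edge (12, 8)→(4, 16): d=(-8,8) right/bottom  bias=-1
    (9,0)@(19, 1): e=[210,-98,0] → ·  [on edge]
    (8,1)@(17, 3): e=[182,-70,0] → ·  [on edge]
    (7,2)@(15, 5): e=[154,-42,0] → ·  [on edge]
    (0,3)@(1, 7): e=[6,10,96] → #
    (1,3)@(3, 7): e=[26,6,80] → #
    (2,3)@(5, 7): e=[46,2,64] → #
    (3,3)@(7, 7): e=[66,-2,48] → ·
    (6,3)@(13, 7): e=[126,-14,0] → ·  [on edge]
    (0,4)@(1, 9): e=[-2,34,80] → ·
    (1,4)@(3, 9): e=[18,30,64] → #
    (3,4)@(7, 9): e=[58,22,32] → #
    (4,4)@(9, 9): e=[78,18,16] → #
    (5,4)@(11, 9): e=[98,14,0] → ·  [on edge]
    (4,5)@(9, 11): e=[70,42,0] → ·  [on edge]
    (3,6)@(7, 13): e=[42,70,0] → ·  [on edge]
    (2,7)@(5, 15): e=[14,98,0] → ·  [on edge]
    (1,8)@(3, 17): e=[-14,126,0] → ·  [on edge]
    (0,9)@(1, 19): e=[-42,154,0] → ·  [on edge]
  covered (12 px):
    · · · · · · · · · · ·
    · · · · · · · · · · ·
    · · · · · · · · · · ·
    # # # · · · · · · · ·
    · # # # # · · · · · ·
    · # # # · · · · · · ·
    · # # · · · · · · · ·
    · · · · · · · · · · ·
    · · · · · · · · · · ·
    · · · · · · · · · · ·
T1:
  2·area = 64  (B↔C swapped to make it positive)
  edge (14, 16)→(10, 18): d=(-4,2) right/bottom  bias=-1
  edge (10, 18)→(2, 6): d=(-8,-12) top-left  bias=+0
  edge (2, 6)→(14, 16): d=(12,10) right/bottom  bias=-1
    (1,3)@(3, 7): e=[58,4,2] → #
    (2,3)@(5, 7): e=[54,28,-18] → ·
    (1,4)@(3, 9): e=[50,-12,26] → ·
    (2,4)@(5, 9): e=[46,12,6] → #
    (3,4)@(7, 9): e=[42,36,-14] → ·
    (2,5)@(5, 11): e=[38,-4,30] → ·
    (3,5)@(7, 11): e=[34,20,10] → #
    (4,5)@(9, 11): e=[30,44,-10] → ·
    (3,6)@(7, 13): e=[26,4,34] → #
    (4,6)@(9, 13): e=[22,28,14] → #
    (5,6)@(11, 13): e=[18,52,-6] → ·
    (3,7)@(7, 15): e=[18,-12,58] → ·
  covered (8 px):
    · · · · · · · · · · ·
    · · · · · · · · · · ·
    · · · · · · · · · · ·
    · # · · · · · · · · ·
    · · # · · · · · · · ·
    · · · # · · · · · · ·
    · · · # # · · · · · ·
    · · · · # # · · · · ·
    · · · · · # · · · · ·
    · · · · · · · · · · ·
T2:
  2·area = 148  (B↔C swapped to make it positive)
  edge (18, 18)→(10, 8): d=(-8,-10) top-left  bias=+0
  edge (10, 8)→(20, 2): d=(10,-6) top-left  bias=+0
  edge (20, 2)→(18, 18): d=(-2,16) right/bottom  bias=-1
    (9,1)@(19, 3): e=[130,4,14] → #
    (10,1)@(21, 3): e=[150,16,-18] → ·
    (7,2)@(15, 5): e=[74,0,74] → #  [on edge]
    (8,2)@(17, 5): e=[94,12,42] → #
    (10,2)@(21, 5): e=[134,36,-22] → ·
    (6,3)@(13, 7): e=[38,8,102] → #
    (10,3)@(21, 7): e=[118,56,-26] → ·
    (5,4)@(11, 9): e=[2,16,130] → #
    (10,4)@(21, 9): e=[102,76,-30] → ·
    (2,5)@(5, 11): e=[-74,0,222] → ·  [on edge]
    (5,5)@(11, 11): e=[-14,36,126] → ·
    (6,5)@(13, 11): e=[6,48,94] → #
  covered (19 px):
    · · · · · · · · · · ·
    · · · · · · · · · # ·
    · · · · · · · # # # ·
    · · · · · · # # # # ·
    · · · · · # # # # # ·
    · · · · · · # # # · ·
    · · · · · · · # # · ·
    · · · · · · · · # · ·
    · · · · · · · · · · ·
    · · · · · · · · · · ·
T3:
  2·area = 18  (B↔C swapped to make it positive)
  edge (18, 2)→(13, 20): d=(-5,18) right/bottom  bias=-1
  edge (13, 20)→(17, 2): d=(4,-18) top-left  bias=+0
  edge (17, 2)→(18, 2): d=(1,0) top-left  bias=+0
    (8,1)@(17, 3): e=[13,4,1] → #
    (9,1)@(19, 3): e=[-23,40,1] → ·
    (8,2)@(17, 5): e=[3,12,3] → #
    (9,2)@(19, 5): e=[-33,48,3] → ·
    (8,3)@(17, 7): e=[-7,20,5] → ·
    (7,5)@(15, 11): e=[9,0,9] → #  [on edge]
    (8,5)@(17, 11): e=[-27,36,9] → ·
    (7,6)@(15, 13): e=[-1,8,11] → ·
  covered (3 px):
    · · · · · · · · · · ·
    · · · · · · · · # · ·
    · · · · · · · · # · ·
    · · · · · · · · · · ·
    · · · · · · · · · · ·
    · · · · · · · # · · ·
    · · · · · · · · · · ·
    · · · · · · · · · · ·
    · · · · · · · · · · ·
    · · · · · · · · · · ·

Result: [[8,1],[8,2],[7,5]]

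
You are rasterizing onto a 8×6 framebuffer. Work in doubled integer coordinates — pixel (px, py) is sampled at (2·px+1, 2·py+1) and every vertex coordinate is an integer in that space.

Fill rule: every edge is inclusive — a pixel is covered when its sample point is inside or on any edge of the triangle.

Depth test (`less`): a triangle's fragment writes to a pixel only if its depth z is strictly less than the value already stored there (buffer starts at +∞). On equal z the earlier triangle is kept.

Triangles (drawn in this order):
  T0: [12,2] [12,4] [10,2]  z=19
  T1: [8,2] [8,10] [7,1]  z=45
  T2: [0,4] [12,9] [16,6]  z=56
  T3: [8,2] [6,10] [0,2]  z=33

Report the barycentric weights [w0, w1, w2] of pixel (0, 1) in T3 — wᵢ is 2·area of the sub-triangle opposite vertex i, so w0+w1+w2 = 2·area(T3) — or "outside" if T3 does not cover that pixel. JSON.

T0:
  2·area = 4
  edge (12, 2)→(12, 4): d=(0,2) inclusive
  edge (12, 4)→(10, 2): d=(-2,-2) inclusive
  edge (10, 2)→(12, 2): d=(2,0) inclusive
    (4,0)@(9, 1): e=[6,0,-2] → ·  [on edge]
    (5,1)@(11, 3): e=[2,0,2] → #  [on edge]
    (6,1)@(13, 3): e=[-2,4,2] → ·
    (5,2)@(11, 5): e=[2,-4,6] → ·
    (6,2)@(13, 5): e=[-2,0,6] → ·  [on edge]
    (7,3)@(15, 7): e=[-6,0,10] → ·  [on edge]
  covered (1 px):
    · · · · · · · ·
    · · · · · # · ·
    · · · · · · · ·
    · · · · · · · ·
    · · · · · · · ·
    · · · · · · · ·
T1:
  2·area = 8
  edge (8, 2)→(8, 10): d=(0,8) inclusive
  edge (8, 10)→(7, 1): d=(-1,-9) inclusive
  edge (7, 1)→(8, 2): d=(1,1) inclusive
    (3,0)@(7, 1): e=[8,0,0] → #  [on edge]
    (4,0)@(9, 1): e=[-8,18,-2] → ·
    (3,1)@(7, 3): e=[8,-2,2] → ·
    (4,1)@(9, 3): e=[-8,16,0] → ·  [on edge]
    (5,2)@(11, 5): e=[-24,32,0] → ·  [on edge]
    (6,3)@(13, 7): e=[-40,48,0] → ·  [on edge]
    (7,4)@(15, 9): e=[-56,64,0] → ·  [on edge]
  covered (1 px):
    · · · # · · · ·
    · · · · · · · ·
    · · · · · · · ·
    · · · · · · · ·
    · · · · · · · ·
    · · · · · · · ·
T2:
  2·area = 56  (B↔C swapped to make it positive)
  edge (0, 4)→(16, 6): d=(16,2) inclusive
  edge (16, 6)→(12, 9): d=(-4,3) inclusive
  edge (12, 9)→(0, 4): d=(-12,-5) inclusive
    (1,2)@(3, 5): e=[10,43,3] → #
    (2,2)@(5, 5): e=[6,37,13] → #
    (3,2)@(7, 5): e=[2,31,23] → #
    (4,2)@(9, 5): e=[-2,25,33] → ·
    (1,3)@(3, 7): e=[42,35,-21] → ·
    (2,3)@(5, 7): e=[38,29,-11] → ·
    (3,3)@(7, 7): e=[34,23,-1] → ·
    (4,3)@(9, 7): e=[30,17,9] → #
    (5,3)@(11, 7): e=[26,11,19] → #
    (6,3)@(13, 7): e=[22,5,29] → #
    (7,3)@(15, 7): e=[18,-1,39] → ·
    (4,4)@(9, 9): e=[62,9,-15] → ·
  covered (6 px):
    · · · · · · · ·
    · · · · · · · ·
    · # # # · · · ·
    · · · · # # # ·
    · · · · · · · ·
    · · · · · · · ·
T3:
  2·area = 64
  edge (8, 2)→(6, 10): d=(-2,8) inclusive
  edge (6, 10)→(0, 2): d=(-6,-8) inclusive
  edge (0, 2)→(8, 2): d=(8,0) inclusive
    (0,1)@(1, 3): e=[54,2,8] → #
    (1,1)@(3, 3): e=[38,18,8] → #
    (2,1)@(5, 3): e=[22,34,8] → #
    (3,1)@(7, 3): e=[6,50,8] → #
    (4,1)@(9, 3): e=[-10,66,8] → ·
    (0,2)@(1, 5): e=[50,-10,24] → ·
    (1,2)@(3, 5): e=[34,6,24] → #
    (4,2)@(9, 5): e=[-14,54,24] → ·
    (1,3)@(3, 7): e=[30,-6,40] → ·
    (2,3)@(5, 7): e=[14,10,40] → #
    (3,3)@(7, 7): e=[-2,26,40] → ·
    (2,4)@(5, 9): e=[10,-2,56] → ·
  covered (8 px):
    · · · · · · · ·
    # # # # · · · ·
    · # # # · · · ·
    · · # · · · · ·
    · · · · · · · ·
    · · · · · · · ·

Final: [2,8,54]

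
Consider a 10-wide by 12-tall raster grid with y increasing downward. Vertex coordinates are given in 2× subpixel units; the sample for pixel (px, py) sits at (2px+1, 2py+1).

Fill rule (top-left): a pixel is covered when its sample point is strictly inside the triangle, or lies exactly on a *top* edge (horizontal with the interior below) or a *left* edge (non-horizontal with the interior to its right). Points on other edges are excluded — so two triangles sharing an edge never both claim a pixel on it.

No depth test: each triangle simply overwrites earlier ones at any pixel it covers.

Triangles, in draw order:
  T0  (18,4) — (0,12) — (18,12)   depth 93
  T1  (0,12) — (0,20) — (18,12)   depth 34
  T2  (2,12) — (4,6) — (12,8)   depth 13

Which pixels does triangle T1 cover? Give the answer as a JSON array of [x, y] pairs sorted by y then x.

T0:
  2·area = 144  (B↔C swapped to make it positive)
  edge (18, 4)→(18, 12): d=(0,8) right/bottom  bias=-1
  edge (18, 12)→(0, 12): d=(-18,0) right/bottom  bias=-1
  edge (0, 12)→(18, 4): d=(18,-8) top-left  bias=+0
    (8,2)@(17, 5): e=[8,126,10] → #
    (9,2)@(19, 5): e=[-8,126,26] → ·
    (6,3)@(13, 7): e=[40,90,14] → #
    (7,3)@(15, 7): e=[24,90,30] → #
    (9,3)@(19, 7): e=[-8,90,62] → ·
    (3,4)@(7, 9): e=[88,54,2] → #
    (4,4)@(9, 9): e=[72,54,18] → #
    (5,4)@(11, 9): e=[56,54,34] → #
    (9,4)@(19, 9): e=[-8,54,98] → ·
    (1,5)@(3, 11): e=[120,18,6] → #
    (2,5)@(5, 11): e=[104,18,22] → #
    (9,5)@(19, 11): e=[-8,18,134] → ·
  covered (18 px):
    · · · · · · · · · ·
    · · · · · · · · · ·
    · · · · · · · · # ·
    · · · · · · # # # ·
    · · · # # # # # # ·
    · # # # # # # # # ·
    · · · · · · · · · ·
    · · · · · · · · · ·
    · · · · · · · · · ·
    · · · · · · · · · ·
    · · · · · · · · · ·
    · · · · · · · · · ·
T1:
  2·area = 144  (B↔C swapped to make it positive)
  edge (0, 12)→(18, 12): d=(18,0) top-left  bias=+0
  edge (18, 12)→(0, 20): d=(-18,8) right/bottom  bias=-1
  edge (0, 20)→(0, 12): d=(0,-8) top-left  bias=+0
    (0,6)@(1, 13): e=[18,118,8] → #
    (1,6)@(3, 13): e=[18,102,24] → #
    (2,6)@(5, 13): e=[18,86,40] → #
    (3,6)@(7, 13): e=[18,70,56] → #
    (4,6)@(9, 13): e=[18,54,72] → #
    (5,6)@(11, 13): e=[18,38,88] → #
    (6,6)@(13, 13): e=[18,22,104] → #
    (7,6)@(15, 13): e=[18,6,120] → #
    (8,6)@(17, 13): e=[18,-10,136] → ·
    (0,7)@(1, 15): e=[54,82,8] → #
    (6,7)@(13, 15): e=[54,-14,104] → ·
    (7,7)@(15, 15): e=[54,-30,120] → ·
  covered (18 px):
    · · · · · · · · · ·
    · · · · · · · · · ·
    · · · · · · · · · ·
    · · · · · · · · · ·
    · · · · · · · · · ·
    · · · · · · · · · ·
    # # # # # # # # · ·
    # # # # # # · · · ·
    # # # · · · · · · ·
    # · · · · · · · · ·
    · · · · · · · · · ·
    · · · · · · · · · ·
T2:
  2·area = 52
  edge (2, 12)→(4, 6): d=(2,-6) top-left  bias=+0
  edge (4, 6)→(12, 8): d=(8,2) right/bottom  bias=-1
  edge (12, 8)→(2, 12): d=(-10,4) right/bottom  bias=-1
    (2,1)@(5, 3): e=[0,-26,78] → ·  [on edge]
    (2,3)@(5, 7): e=[8,6,38] → #
    (3,3)@(7, 7): e=[20,2,30] → #
    (4,3)@(9, 7): e=[32,-2,22] → ·
    (1,4)@(3, 9): e=[0,26,26] → #  [on edge]
    (4,4)@(9, 9): e=[36,14,2] → #
    (5,4)@(11, 9): e=[48,10,-6] → ·
    (1,5)@(3, 11): e=[4,42,6] → #
    (2,5)@(5, 11): e=[16,38,-2] → ·
    (3,5)@(7, 11): e=[28,34,-10] → ·
    (4,5)@(9, 11): e=[40,30,-18] → ·
    (1,6)@(3, 13): e=[8,58,-14] → ·
    (0,7)@(1, 15): e=[0,78,-26] → ·  [on edge]
  covered (7 px):
    · · · · · · · · · ·
    · · · · · · · · · ·
    · · · · · · · · · ·
    · · # # · · · · · ·
    · # # # # · · · · ·
    · # · · · · · · · ·
    · · · · · · · · · ·
    · · · · · · · · · ·
    · · · · · · · · · ·
    · · · · · · · · · ·
    · · · · · · · · · ·
    · · · · · · · · · ·

Final: [[0,6],[1,6],[2,6],[3,6],[4,6],[5,6],[6,6],[7,6],[0,7],[1,7],[2,7],[3,7],[4,7],[5,7],[0,8],[1,8],[2,8],[0,9]]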